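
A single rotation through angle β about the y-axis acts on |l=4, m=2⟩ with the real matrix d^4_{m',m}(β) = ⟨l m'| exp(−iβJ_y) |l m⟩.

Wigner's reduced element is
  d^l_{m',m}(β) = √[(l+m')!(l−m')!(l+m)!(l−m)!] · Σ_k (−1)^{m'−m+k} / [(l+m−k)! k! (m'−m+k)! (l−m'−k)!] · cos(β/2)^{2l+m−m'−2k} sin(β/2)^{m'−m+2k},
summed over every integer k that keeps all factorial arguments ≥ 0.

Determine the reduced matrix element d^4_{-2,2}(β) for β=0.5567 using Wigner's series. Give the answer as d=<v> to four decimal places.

d=0.0683

d^4_{-2,2}(β=0.5567) via Wigner's sum:
c=cos(0.5567/2)=0.961510, s=sin(0.5567/2)=0.274770; N=√[2·720·720·2]=1440.000000
Admissible k: 4..6 (factorial args all ≥0)
  k=4: (−1)^0·1440.0000/(96)·0.9615^4·0.2748^4 = +0.073077
  k=5: (−1)^1·1440.0000/(120)·0.9615^2·0.2748^6 = -0.004774
  k=6: (−1)^2·1440.0000/(1440)·0.9615^0·0.2748^8 = +0.000032
d^4_{-2,2}(0.5567) = +0.073077 -0.004774 +0.000032 = +0.068335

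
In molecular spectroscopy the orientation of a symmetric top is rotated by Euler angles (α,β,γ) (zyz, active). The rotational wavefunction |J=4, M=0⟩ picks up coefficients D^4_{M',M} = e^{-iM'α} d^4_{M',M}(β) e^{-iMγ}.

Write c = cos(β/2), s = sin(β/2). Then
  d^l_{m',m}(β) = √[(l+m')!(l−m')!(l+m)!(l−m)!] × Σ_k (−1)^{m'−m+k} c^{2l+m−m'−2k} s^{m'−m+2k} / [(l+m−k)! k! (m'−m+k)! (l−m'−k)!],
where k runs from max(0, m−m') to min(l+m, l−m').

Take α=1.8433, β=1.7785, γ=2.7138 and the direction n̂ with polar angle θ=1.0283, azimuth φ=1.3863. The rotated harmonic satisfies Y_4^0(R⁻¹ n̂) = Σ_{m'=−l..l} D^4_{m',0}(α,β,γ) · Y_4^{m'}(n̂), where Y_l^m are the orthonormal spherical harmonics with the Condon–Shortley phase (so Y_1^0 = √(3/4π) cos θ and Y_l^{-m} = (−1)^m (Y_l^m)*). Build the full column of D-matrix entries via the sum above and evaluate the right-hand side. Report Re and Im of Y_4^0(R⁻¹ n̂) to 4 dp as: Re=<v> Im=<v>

Need the full column D^4_{m',0} for m'=−4..4 at α=1.8433, β=1.7785, γ=2.7138.
cos(β/2)=0.629995, sin(β/2)=0.776599
d^4_{-4,0}: single k=4 term ⇒ +0.479385;  D = +0.221703+0.425039i
d^4_{-3,0}: k∈[3..4] ⇒ +0.549971 -0.835719 = -0.285748;  D = -0.208437+0.195463i
d^4_{-2,0}: k∈[2..4] ⇒ +0.357715 -1.449525 +0.825995 = -0.265816;  D = +0.227305+0.137805i
d^4_{-1,0}: k∈[1..4] ⇒ +0.136795 -1.247216 +1.895232 -0.479989 = +0.304821;  D = -0.082041+0.293573i
d^4_{0,0}: k∈[0..4] ⇒ +0.024814 -0.603303 +2.062711 -1.393081 +0.132305 = +0.223446;  D = +0.223446+0.000000i
d^4_{1,0}: k∈[0..3] ⇒ -0.136795 +1.247216 -1.895232 +0.479989 = -0.304821;  D = +0.082041+0.293573i
d^4_{2,0}: k∈[0..2] ⇒ +0.357715 -1.449525 +0.825995 = -0.265816;  D = +0.227305-0.137805i
d^4_{3,0}: k∈[0..1] ⇒ -0.549971 +0.835719 = +0.285748;  D = +0.208437+0.195463i
d^4_{4,0}: single k=0 term ⇒ +0.479385;  D = +0.221703-0.425039i
Y_4^{m'}(θ=1.0283,φ=1.3863) and Σ D·Y over m':
  (+0.2217+0.4250i)·(+0.1761+0.1602i)  (-0.2084+0.1955i)·(-0.2134+0.3453i)  (+0.2273+0.1378i)·(-0.1981-0.0766i)  (-0.0820+0.2936i)·(-0.0435+0.2332i)  (+0.2234+0.0000i)·(-0.2655+0.0000i)  (+0.0820+0.2936i)·(+0.0435+0.2332i)  (+0.2273-0.1378i)·(-0.1981+0.0766i)  (+0.2084+0.1955i)·(+0.2134+0.3453i)  (+0.2217-0.4250i)·(+0.1761-0.1602i)
Y_4^0(R⁻¹ n̂) = -0.362175+0.000000i

Re=-0.3622 Im=0.0000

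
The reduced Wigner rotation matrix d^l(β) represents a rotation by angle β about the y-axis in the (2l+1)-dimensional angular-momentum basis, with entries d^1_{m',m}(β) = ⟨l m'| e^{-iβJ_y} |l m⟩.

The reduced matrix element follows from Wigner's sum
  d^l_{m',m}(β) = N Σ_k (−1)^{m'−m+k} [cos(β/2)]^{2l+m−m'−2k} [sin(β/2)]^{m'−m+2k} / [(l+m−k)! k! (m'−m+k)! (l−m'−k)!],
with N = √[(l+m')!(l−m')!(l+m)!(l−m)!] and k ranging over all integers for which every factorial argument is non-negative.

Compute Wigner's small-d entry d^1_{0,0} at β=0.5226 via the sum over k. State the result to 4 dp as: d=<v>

d=0.8665

d^1_{0,0}(β=0.5226) via Wigner's sum:
With c≡cos(β/2)=0.966055 and s≡sin(β/2)=0.258337, N=[1·1·1·1]^{1/2}=1.000000
k: max(0,(0)−(0))=0 … min(1+(0),1−(0))=1
  k=0: (−1)^0·1.0000/(1)·0.9661^2·0.2583^0 = +0.933262
  k=1: (−1)^1·1.0000/(1)·0.9661^0·0.2583^2 = -0.066738
d^1_{0,0}(0.5226) = +0.933262 -0.066738 = +0.866524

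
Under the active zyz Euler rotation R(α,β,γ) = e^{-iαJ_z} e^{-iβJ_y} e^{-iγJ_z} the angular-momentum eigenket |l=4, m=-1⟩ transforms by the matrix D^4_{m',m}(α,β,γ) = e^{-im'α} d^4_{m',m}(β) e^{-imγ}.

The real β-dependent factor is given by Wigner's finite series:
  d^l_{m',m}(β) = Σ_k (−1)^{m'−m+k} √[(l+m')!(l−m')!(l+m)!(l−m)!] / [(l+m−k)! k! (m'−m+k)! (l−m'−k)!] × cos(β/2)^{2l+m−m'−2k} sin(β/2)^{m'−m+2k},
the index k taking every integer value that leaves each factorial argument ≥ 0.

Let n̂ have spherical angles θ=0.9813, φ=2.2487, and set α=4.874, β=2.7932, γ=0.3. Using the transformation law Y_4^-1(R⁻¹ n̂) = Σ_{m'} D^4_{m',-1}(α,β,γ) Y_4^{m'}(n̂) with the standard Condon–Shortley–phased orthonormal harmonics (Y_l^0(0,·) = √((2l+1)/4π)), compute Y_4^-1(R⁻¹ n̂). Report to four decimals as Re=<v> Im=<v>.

Need the full column D^4_{m',-1} for m'=−4..4 at α=4.874, β=2.7932, γ=0.3.
cos(β/2)=0.173317, sin(β/2)=0.984866
d^4_{-4,-1}: single k=3 term ⇒ +0.001118;  D = +0.000654+0.000907i
d^4_{-3,-1}: k∈[2..3] ⇒ +0.000209 -0.011230 = -0.011022;  D = +0.007789-0.007798i
d^4_{-2,-1}: k∈[1..3] ⇒ +0.000020 -0.003169 +0.068222 = +0.065072;  D = -0.052839-0.037980i
d^4_{-1,-1}: k∈[0..3] ⇒ +0.000001 -0.000394 +0.025468 -0.274122 = -0.249048;  D = -0.110924+0.222981i
d^4_{0,-1}: k∈[0..3] ⇒ -0.000021 +0.004009 -0.129441 +0.696620 = +0.571166;  D = +0.545656+0.168791i
d^4_{1,-1}: k∈[0..3] ⇒ +0.000263 -0.025468 +0.411183 -0.885152 = -0.499173;  D = +0.068860-0.494401i
d^4_{2,-1}: k∈[0..2] ⇒ -0.002113 +0.102332 -0.660872 = -0.560652;  D = +0.560501-0.013018i
d^4_{3,-1}: k∈[0..1] ⇒ +0.011230 -0.217578 = -0.206347;  D = +0.037923+0.202833i
d^4_{4,-1}: single k=0 term ⇒ -0.036099;  D = -0.033955+0.012258i
Y_4^{m'}(θ=0.9813,φ=2.2487) and Σ D·Y over m':
  (+0.0007+0.0009i)·(-0.1920-0.0881i)  (+0.0078-0.0078i)·(+0.3576-0.1785i)  (-0.0528-0.0380i)·(-0.0574+0.2627i)  (-0.1109+0.2230i)·(+0.1147+0.1424i)  (+0.5457+0.1688i)·(-0.3098+0.0000i)  (+0.0689-0.4944i)·(-0.1147+0.1424i)  (+0.5605-0.0130i)·(-0.0574-0.2627i)  (+0.0379+0.2028i)·(-0.3576-0.1785i)  (-0.0340+0.0123i)·(-0.1920+0.0881i)
Y_4^-1(R⁻¹ n̂) = -0.144156-0.223278i

Re=-0.1442 Im=-0.2233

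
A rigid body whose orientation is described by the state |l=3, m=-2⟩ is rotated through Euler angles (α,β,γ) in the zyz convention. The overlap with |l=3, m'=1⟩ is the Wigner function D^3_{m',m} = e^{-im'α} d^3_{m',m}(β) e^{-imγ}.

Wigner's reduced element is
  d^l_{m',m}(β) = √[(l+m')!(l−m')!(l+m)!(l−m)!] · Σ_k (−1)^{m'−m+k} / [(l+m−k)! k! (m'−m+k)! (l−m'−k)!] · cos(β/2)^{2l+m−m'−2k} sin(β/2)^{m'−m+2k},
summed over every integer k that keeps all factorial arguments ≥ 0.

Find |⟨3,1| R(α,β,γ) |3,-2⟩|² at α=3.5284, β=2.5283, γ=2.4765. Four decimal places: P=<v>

First d^3_{1,-2}(β=2.5283), then the phase factors e^{-i(1)α} and e^{-i(-2)γ}:
With c≡cos(β/2)=0.301863 and s≡sin(β/2)=0.953351, N=[24·2·1·120]^{1/2}=75.894664
k∈{0,1} keeps every argument non-negative
  k=0: (−1)^3·75.8947/(12)·0.3019^3·0.9534^3 = -0.150737
  k=1: (−1)^4·75.8947/(24)·0.3019^1·0.9534^5 = +0.751752
d^3_{1,-2}(2.5283) = -0.150737 +0.751752 = +0.601016
|D^3_{1,-2}|² = |d^3_{1,-2}(β)|² = (+0.601016)² = 0.361220 (the z-rotation phases have unit modulus)

P=0.3612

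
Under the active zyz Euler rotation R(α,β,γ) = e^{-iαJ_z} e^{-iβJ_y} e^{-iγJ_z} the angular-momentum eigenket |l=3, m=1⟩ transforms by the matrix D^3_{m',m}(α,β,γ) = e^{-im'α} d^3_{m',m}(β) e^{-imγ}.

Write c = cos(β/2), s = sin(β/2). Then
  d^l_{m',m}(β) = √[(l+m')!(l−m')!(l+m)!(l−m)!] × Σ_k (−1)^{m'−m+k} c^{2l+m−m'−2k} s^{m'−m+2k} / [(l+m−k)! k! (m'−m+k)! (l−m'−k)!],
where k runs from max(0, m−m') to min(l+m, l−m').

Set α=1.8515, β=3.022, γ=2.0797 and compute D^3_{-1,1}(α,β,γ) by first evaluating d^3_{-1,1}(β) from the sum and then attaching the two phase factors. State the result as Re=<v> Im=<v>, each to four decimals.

Split into d^3_{-1,1}(β=3.022) × two z-phases.
c=cos(3.022/2)=0.059761, s=sin(3.022/2)=0.998213; N=√[2·24·24·2]=48.000000
Admissible k: 2..4 (factorial args all ≥0)
  k=2: (−1)^0·48.0000/(8)·0.0598^4·0.9982^2 = +0.000076
  k=3: (−1)^1·48.0000/(6)·0.0598^2·0.9982^4 = -0.028367
  k=4: (−1)^2·48.0000/(48)·0.0598^0·0.9982^6 = +0.989324
d^3_{-1,1}(3.022) = +0.000076 -0.028367 +0.989324 = +0.961033
Phases: e^{-i·(-1)·1.8515}=-0.277032+0.960861i, e^{-i·(1)·2.0797}=-0.487220-0.873279i ⇒ D=+0.936119-0.217409i

Re=0.9361 Im=-0.2174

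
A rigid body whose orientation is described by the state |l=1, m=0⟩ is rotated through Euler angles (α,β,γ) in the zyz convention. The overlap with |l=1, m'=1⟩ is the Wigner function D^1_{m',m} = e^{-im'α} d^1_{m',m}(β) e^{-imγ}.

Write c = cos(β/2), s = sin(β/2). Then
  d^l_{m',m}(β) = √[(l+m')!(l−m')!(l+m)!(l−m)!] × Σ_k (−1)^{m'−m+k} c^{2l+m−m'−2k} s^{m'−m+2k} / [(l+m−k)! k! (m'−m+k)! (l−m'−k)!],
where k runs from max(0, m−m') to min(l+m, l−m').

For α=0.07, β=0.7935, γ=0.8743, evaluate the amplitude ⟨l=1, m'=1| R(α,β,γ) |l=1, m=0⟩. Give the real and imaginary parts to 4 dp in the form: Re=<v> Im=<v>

Re=-0.5028 Im=0.0353

Split into d^1_{1,0}(β=0.7935) × two z-phases.
Half-angle: c=0.922322, s=0.386423. N=√(2·1·1·1)=1.414214
k: max(0,(0)−(1))=0 … min(1+(0),1−(1))=0
  k=0: (−1)^1·1.4142/(1)·0.9223^1·0.3864^1 = -0.504034
d^1_{1,0}(0.7935) = -0.504034
D = (+0.997551-0.069943i)·(-0.504034)·(+1.000000+0.000000i) = -0.502800+0.035254i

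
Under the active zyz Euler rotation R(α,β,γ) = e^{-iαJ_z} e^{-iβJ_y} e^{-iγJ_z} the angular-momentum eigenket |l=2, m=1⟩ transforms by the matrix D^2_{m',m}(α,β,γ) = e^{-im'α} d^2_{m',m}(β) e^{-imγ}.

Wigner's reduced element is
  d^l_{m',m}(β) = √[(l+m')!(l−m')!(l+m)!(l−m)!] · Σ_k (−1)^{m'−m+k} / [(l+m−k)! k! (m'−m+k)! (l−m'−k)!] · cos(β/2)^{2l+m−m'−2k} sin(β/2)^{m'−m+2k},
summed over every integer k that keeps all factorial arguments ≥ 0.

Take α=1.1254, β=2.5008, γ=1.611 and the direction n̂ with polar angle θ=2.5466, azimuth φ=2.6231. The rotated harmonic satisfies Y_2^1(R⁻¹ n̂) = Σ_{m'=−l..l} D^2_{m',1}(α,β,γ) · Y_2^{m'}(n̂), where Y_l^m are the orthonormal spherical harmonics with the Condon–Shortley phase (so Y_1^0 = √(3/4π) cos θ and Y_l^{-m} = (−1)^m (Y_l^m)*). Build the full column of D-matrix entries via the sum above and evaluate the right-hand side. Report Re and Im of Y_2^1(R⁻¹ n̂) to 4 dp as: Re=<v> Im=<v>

Re=-0.2871 Im=0.2576

Need the full column D^2_{m',1} for m'=−2..2 at α=1.1254, β=2.5008, γ=1.611.
cos(β/2)=0.314943, sin(β/2)=0.949111
d^2_{-2,1}: single k=3 term ⇒ +0.538533;  D = +0.432019+0.321523i
d^2_{-1,1}: k∈[2..3] ⇒ +0.268051 -0.811461 = -0.543409;  D = -0.480588+0.253630i
d^2_{0,1}: k∈[1..2] ⇒ +0.072625 -0.659565 = -0.586940;  D = +0.023591+0.586466i
d^2_{1,1}: k∈[0..1] ⇒ +0.009838 -0.268051 = -0.258213;  D = +0.237305+0.101786i
d^2_{2,1}: single k=0 term ⇒ -0.059298;  D = +0.044573-0.039110i
Y_2^{m'}(θ=2.5466,φ=2.6231) and Σ D·Y over m':
  (+0.4320+0.3215i)·(+0.0617+0.1045i)  (-0.4806+0.2536i)·(+0.3115+0.1777i)  (+0.0236+0.5865i)·(+0.3335+0.0000i)  (+0.2373+0.1018i)·(-0.3115+0.1777i)  (+0.0446-0.0391i)·(+0.0617-0.1045i)
Y_2^1(R⁻¹ n̂) = -0.287144+0.257579i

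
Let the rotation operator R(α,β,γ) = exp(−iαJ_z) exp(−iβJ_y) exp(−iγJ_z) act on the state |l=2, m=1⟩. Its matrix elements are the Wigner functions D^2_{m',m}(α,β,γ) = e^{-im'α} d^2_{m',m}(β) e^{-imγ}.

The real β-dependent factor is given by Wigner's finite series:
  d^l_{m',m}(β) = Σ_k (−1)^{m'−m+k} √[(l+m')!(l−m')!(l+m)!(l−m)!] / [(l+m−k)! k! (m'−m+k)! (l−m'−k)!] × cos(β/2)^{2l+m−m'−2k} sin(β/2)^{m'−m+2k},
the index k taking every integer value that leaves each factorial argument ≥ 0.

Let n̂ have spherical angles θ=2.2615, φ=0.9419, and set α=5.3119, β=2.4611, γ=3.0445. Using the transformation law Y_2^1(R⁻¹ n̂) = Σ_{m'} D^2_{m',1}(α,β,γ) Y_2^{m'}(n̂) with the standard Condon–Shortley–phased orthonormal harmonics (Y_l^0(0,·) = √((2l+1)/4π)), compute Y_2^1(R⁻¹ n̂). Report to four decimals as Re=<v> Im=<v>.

Need the full column D^2_{m',1} for m'=−2..2 at α=5.3119, β=2.4611, γ=3.0445.
cos(β/2)=0.333719, sin(β/2)=0.942672
d^2_{-2,1}: single k=3 term ⇒ +0.559106;  D = +0.151652+0.538146i
d^2_{-1,1}: k∈[2..3] ⇒ +0.296897 -0.789666 = -0.492769;  D = +0.316169-0.377966i
d^2_{0,1}: k∈[1..2] ⇒ +0.085818 -0.684762 = -0.598943;  D = +0.596122+0.058062i
d^2_{1,1}: k∈[0..1] ⇒ +0.012403 -0.296897 = -0.284494;  D = +0.136997+0.249336i
d^2_{2,1}: single k=0 term ⇒ -0.070070;  D = -0.031663+0.062508i
Y_2^{m'}(θ=2.2615,φ=0.9419) and Σ D·Y over m':
  (+0.1517+0.5381i)·(-0.0707-0.2183i)  (+0.3162-0.3780i)·(-0.2232+0.3068i)  (+0.5961+0.0581i)·(+0.0686+0.0000i)  (+0.1370+0.2493i)·(+0.2232+0.3068i)  (-0.0317+0.0625i)·(-0.0707+0.2183i)
Y_2^1(R⁻¹ n̂) = +0.135765+0.200529i

Re=0.1358 Im=0.2005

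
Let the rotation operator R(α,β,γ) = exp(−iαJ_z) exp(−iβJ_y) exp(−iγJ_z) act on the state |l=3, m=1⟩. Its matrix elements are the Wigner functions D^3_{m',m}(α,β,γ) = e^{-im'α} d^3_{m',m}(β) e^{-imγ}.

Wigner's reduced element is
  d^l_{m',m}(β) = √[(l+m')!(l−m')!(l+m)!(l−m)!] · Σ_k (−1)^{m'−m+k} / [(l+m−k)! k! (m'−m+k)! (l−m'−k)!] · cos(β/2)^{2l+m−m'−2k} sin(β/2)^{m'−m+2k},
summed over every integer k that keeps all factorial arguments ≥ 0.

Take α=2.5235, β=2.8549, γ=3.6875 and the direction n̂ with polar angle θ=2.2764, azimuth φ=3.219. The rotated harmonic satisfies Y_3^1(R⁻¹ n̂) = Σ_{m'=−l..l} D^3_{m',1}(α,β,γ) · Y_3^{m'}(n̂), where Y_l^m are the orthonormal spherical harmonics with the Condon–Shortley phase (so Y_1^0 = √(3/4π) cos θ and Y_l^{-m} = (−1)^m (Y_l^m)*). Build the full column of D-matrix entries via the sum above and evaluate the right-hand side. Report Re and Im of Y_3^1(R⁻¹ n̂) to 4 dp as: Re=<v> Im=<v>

Need the full column D^3_{m',1} for m'=−3..3 at α=2.5235, β=2.8549, γ=3.6875.
cos(β/2)=0.142856, sin(β/2)=0.989743
d^3_{-3,1}: single k=4 term ⇒ +0.075846;  D = -0.055938-0.051221i
d^3_{-2,1}: k∈[3..4] ⇒ +0.017877 -0.429054 = -0.411177;  D = -0.086235-0.402032i
d^3_{-1,1}: k∈[2..4] ⇒ +0.002448 -0.156667 +0.940018 = +0.785799;  D = +0.310916-0.721672i
d^3_{0,1}: k∈[1..3] ⇒ +0.000204 -0.029375 +0.470005 = +0.440834;  D = -0.376762+0.228878i
d^3_{1,1}: k∈[0..2] ⇒ +0.000008 -0.003264 +0.117500 = +0.114245;  D = +0.113947+0.008240i
d^3_{2,1}: k∈[0..1] ⇒ -0.000186 +0.017877 = +0.017691;  D = -0.013641-0.011265i
d^3_{3,1}: single k=0 term ⇒ +0.001580;  D = +0.000410+0.001526i
Y_3^{m'}(θ=2.2764,φ=3.219) and Σ D·Y over m':
  (-0.0559-0.0512i)·(-0.1791+0.0424i)  (-0.0862-0.4020i)·(-0.3794+0.0592i)  (+0.3109-0.7217i)·(-0.2705+0.0210i)  (-0.3768+0.2289i)·(+0.2171+0.0000i)  (+0.1139+0.0082i)·(+0.2705+0.0210i)  (-0.0136-0.0113i)·(-0.3794-0.0592i)  (+0.0004+0.0015i)·(+0.1791+0.0424i)
Y_3^1(R⁻¹ n̂) = -0.046885+0.415649i

Re=-0.0469 Im=0.4156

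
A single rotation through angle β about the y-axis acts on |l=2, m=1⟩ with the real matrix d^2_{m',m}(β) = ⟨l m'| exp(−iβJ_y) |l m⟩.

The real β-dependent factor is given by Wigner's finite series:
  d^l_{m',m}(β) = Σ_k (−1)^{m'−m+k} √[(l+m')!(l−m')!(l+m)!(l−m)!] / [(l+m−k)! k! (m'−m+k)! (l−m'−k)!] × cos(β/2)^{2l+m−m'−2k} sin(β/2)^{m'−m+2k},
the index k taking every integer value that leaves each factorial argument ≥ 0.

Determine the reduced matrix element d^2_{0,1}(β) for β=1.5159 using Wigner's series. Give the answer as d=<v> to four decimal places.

d=0.0671

d^2_{0,1}(β=1.5159) via Wigner's sum:
Half-angle: c=0.726247, s=0.687434. N=√(2·2·6·1)=4.898979
k∈{1,2} keeps every argument non-negative
  k=1: (−1)^0·4.8990/(2)·0.7262^3·0.6874^1 = +0.644999
  k=2: (−1)^1·4.8990/(2)·0.7262^1·0.6874^3 = -0.577900
d^2_{0,1}(1.5159) = +0.644999 -0.577900 = +0.067099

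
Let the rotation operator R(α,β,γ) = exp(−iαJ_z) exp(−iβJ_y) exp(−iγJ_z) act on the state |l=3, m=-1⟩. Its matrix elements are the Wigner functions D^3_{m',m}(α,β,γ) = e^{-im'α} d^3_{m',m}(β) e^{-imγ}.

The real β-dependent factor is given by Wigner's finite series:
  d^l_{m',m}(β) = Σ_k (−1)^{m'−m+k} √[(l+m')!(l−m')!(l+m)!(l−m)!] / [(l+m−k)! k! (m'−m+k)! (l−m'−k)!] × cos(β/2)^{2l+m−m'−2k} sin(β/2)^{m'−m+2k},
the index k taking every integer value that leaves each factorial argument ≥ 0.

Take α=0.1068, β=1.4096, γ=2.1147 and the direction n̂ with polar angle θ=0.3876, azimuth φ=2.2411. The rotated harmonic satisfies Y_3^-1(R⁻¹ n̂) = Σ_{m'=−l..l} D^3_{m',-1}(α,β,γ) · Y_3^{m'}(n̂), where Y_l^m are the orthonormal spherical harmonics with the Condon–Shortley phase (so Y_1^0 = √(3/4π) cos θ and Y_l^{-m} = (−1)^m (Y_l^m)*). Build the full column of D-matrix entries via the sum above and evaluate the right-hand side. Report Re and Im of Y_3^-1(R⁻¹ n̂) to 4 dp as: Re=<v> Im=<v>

Re=-0.2434 Im=0.2056

Need the full column D^3_{m',-1} for m'=−3..3 at α=0.1068, β=1.4096, γ=2.1147.
cos(β/2)=0.761741, sin(β/2)=0.647881
d^3_{-3,-1}: single k=2 term ⇒ +0.547352;  D = -0.416339+0.355324i
d^3_{-2,-1}: k∈[1..2] ⇒ +0.525452 -0.760219 = -0.234768;  D = +0.161311-0.170571i
d^3_{-1,-1}: k∈[0..2] ⇒ +0.195364 -1.130605 +0.613407 = -0.321834;  D = +0.194950-0.256070i
d^3_{0,-1}: k∈[0..2] ⇒ -0.575603 +1.249168 -0.301215 = +0.372350;  D = -0.192684+0.318618i
d^3_{1,-1}: k∈[0..2] ⇒ +0.847954 -0.817875 +0.073956 = +0.104034;  D = -0.044039+0.094253i
d^3_{2,-1}: k∈[0..1] ⇒ -0.760219 +0.274970 = -0.485249;  D = +0.157381-0.459019i
d^3_{3,-1}: single k=0 term ⇒ +0.395952;  D = -0.087762+0.386104i
Y_3^{m'}(θ=0.3876,φ=2.2411) and Σ D·Y over m':
  (-0.4163+0.3553i)·(+0.0204-0.0096i)  (+0.1613-0.1706i)·(-0.0308+0.1316i)  (+0.1949-0.2561i)·(-0.2493-0.3145i)  (-0.1927+0.3186i)·(+0.4442+0.0000i)  (-0.0440+0.0943i)·(+0.2493-0.3145i)  (+0.1574-0.4590i)·(-0.0308-0.1316i)  (-0.0878+0.3861i)·(-0.0204-0.0096i)
Y_3^-1(R⁻¹ n̂) = -0.243442+0.205559i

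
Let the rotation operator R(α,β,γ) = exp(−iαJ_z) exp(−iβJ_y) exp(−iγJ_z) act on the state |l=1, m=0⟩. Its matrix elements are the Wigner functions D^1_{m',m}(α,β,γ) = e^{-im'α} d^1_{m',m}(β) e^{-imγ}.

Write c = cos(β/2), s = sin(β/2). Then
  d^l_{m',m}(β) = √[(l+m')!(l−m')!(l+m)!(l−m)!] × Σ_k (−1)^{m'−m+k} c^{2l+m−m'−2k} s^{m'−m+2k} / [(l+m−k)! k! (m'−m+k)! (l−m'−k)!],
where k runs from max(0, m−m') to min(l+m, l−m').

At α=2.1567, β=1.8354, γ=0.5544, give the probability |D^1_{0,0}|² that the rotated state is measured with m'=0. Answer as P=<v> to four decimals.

P=0.0684

Split into d^1_{0,0}(β=1.8354) × two z-phases.
With c≡cos(β/2)=0.607648 and s≡sin(β/2)=0.794206, N=[1·1·1·1]^{1/2}=1.000000
Admissible k: 0..1 (factorial args all ≥0)
  k=0: (−1)^0·1.0000/(1)·0.6076^2·0.7942^0 = +0.369237
  k=1: (−1)^1·1.0000/(1)·0.6076^0·0.7942^2 = -0.630763
d^1_{0,0}(1.8354) = +0.369237 -0.630763 = -0.261527
|D^1_{0,0}|² = |d^1_{0,0}(β)|² = (-0.261527)² = 0.068396 (the z-rotation phases have unit modulus)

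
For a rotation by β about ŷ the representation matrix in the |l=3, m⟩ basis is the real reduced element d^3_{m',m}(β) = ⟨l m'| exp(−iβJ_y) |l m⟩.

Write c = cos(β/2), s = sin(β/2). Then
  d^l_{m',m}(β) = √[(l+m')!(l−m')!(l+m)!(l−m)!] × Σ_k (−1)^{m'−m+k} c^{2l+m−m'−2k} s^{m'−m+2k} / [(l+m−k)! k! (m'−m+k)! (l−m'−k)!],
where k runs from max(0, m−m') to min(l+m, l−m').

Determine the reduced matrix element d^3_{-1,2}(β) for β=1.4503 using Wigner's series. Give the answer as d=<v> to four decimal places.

d^3_{-1,2}(β=1.4503) via Wigner's sum:
Half-angle: c=0.748400, s=0.663248. N=√(2·24·120·1)=75.894664
k: max(0,(2)−(-1))=3 … min(3+(2),3−(-1))=4
  k=3: (−1)^0·75.8947/(12)·0.7484^3·0.6632^3 = +0.773497
  k=4: (−1)^1·75.8947/(24)·0.7484^1·0.6632^5 = -0.303747
d^3_{-1,2}(1.4503) = +0.773497 -0.303747 = +0.469749

d=0.4697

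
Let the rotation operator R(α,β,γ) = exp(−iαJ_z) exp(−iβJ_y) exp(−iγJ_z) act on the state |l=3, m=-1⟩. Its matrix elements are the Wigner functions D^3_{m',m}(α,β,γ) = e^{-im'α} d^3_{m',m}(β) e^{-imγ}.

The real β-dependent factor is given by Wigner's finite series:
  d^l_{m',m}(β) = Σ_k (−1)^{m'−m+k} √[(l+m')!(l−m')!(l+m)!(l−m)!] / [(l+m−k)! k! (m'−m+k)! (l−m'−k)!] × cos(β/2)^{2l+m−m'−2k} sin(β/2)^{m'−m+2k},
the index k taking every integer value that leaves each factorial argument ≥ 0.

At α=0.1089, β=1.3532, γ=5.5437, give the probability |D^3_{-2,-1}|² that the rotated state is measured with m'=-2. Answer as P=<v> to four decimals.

P=0.0273

Split into d^3_{-2,-1}(β=1.3532) × two z-phases.
c=cos(1.3532/2)=0.779706, s=sin(1.3532/2)=0.626146; N=√[1·120·2·24]=75.894664
k∈{1,2} keeps every argument non-negative
  k=1: (−1)^0·75.8947/(24)·0.7797^5·0.6261^1 = +0.570598
  k=2: (−1)^1·75.8947/(12)·0.7797^3·0.6261^3 = -0.735951
d^3_{-2,-1}(1.3532) = +0.570598 -0.735951 = -0.165353
|D^3_{-2,-1}|² = |d^3_{-2,-1}(β)|² = (-0.165353)² = 0.027342 (the z-rotation phases have unit modulus)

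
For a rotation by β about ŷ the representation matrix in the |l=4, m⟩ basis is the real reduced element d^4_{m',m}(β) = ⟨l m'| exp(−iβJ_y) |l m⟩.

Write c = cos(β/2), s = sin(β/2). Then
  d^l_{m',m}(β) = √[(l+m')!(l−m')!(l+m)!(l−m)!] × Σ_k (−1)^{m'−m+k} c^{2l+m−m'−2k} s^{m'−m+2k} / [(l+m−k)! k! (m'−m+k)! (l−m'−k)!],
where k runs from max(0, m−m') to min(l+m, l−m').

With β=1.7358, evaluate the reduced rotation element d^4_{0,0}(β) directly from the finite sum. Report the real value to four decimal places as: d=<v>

d^4_{0,0}(β=1.7358) via Wigner's sum:
With c≡cos(β/2)=0.646430 and s≡sin(β/2)=0.762973, N=[24·24·24·24]^{1/2}=576.000000
The bounds max(0,m−m')=0 and min(l+m,l−m')=4 give 5 terms
  k=0: (−1)^0·576.0000/(576)·0.6464^8·0.7630^0 = +0.030491
  k=1: (−1)^1·576.0000/(36)·0.6464^6·0.7630^2 = -0.679623
  k=2: (−1)^2·576.0000/(16)·0.6464^4·0.7630^4 = +2.130228
  k=3: (−1)^3·576.0000/(36)·0.6464^2·0.7630^6 = -1.318921
  k=4: (−1)^4·576.0000/(576)·0.6464^0·0.7630^8 = +0.114835
d^4_{0,0}(1.7358) = +0.030491 -0.679623 +2.130228 -1.318921 +0.114835 = +0.277010

d=0.2770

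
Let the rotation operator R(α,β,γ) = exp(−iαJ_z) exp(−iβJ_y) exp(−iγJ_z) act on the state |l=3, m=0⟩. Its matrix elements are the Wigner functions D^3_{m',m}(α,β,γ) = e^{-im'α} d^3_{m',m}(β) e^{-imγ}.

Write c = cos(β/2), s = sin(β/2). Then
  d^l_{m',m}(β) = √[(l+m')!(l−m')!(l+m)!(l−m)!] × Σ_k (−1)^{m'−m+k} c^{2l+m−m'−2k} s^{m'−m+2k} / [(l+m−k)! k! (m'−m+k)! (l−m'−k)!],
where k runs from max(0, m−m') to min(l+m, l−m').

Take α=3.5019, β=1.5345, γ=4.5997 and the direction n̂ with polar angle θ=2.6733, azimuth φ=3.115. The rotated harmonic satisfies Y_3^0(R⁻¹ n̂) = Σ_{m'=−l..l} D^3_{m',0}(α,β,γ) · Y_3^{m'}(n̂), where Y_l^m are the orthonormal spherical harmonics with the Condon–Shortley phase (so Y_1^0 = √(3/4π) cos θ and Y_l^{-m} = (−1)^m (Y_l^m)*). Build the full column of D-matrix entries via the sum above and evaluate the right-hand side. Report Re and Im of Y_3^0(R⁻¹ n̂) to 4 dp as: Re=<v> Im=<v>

Need the full column D^3_{m',0} for m'=−3..3 at α=3.5019, β=1.5345, γ=4.5997.
cos(β/2)=0.719822, sin(β/2)=0.694158
d^3_{-3,0}: single k=3 term ⇒ +0.557913;  D = -0.262506-0.492298i
d^3_{-2,0}: k∈[2..3] ⇒ +0.708564 -0.658939 = +0.049624;  D = +0.037288+0.032745i
d^3_{-1,0}: k∈[1..3] ⇒ +0.464703 -1.296473 +0.401891 = -0.429878;  D = +0.402275+0.151559i
d^3_{0,0}: k∈[0..3] ⇒ +0.139108 -1.164289 +1.082748 -0.111880 = -0.054313;  D = -0.054313+0.000000i
d^3_{1,0}: k∈[0..2] ⇒ -0.464703 +1.296473 -0.401891 = +0.429878;  D = -0.402275+0.151559i
d^3_{2,0}: k∈[0..1] ⇒ +0.708564 -0.658939 = +0.049624;  D = +0.037288-0.032745i
d^3_{3,0}: single k=0 term ⇒ -0.557913;  D = +0.262506-0.492298i
Y_3^{m'}(θ=2.6733,φ=3.115) and Σ D·Y over m':
  (-0.2625-0.4923i)·(-0.0382-0.0031i)  (+0.0373+0.0327i)·(-0.1855-0.0099i)  (+0.4023+0.1516i)·(-0.4347-0.0116i)  (-0.0543+0.0000i)·(-0.3268+0.0000i)  (-0.4023+0.1516i)·(+0.4347-0.0116i)  (+0.0373-0.0327i)·(-0.1855+0.0099i)  (+0.2625-0.4923i)·(+0.0382-0.0031i)
Y_3^0(R⁻¹ n̂) = -0.324638-0.000000i

Re=-0.3246 Im=0.0000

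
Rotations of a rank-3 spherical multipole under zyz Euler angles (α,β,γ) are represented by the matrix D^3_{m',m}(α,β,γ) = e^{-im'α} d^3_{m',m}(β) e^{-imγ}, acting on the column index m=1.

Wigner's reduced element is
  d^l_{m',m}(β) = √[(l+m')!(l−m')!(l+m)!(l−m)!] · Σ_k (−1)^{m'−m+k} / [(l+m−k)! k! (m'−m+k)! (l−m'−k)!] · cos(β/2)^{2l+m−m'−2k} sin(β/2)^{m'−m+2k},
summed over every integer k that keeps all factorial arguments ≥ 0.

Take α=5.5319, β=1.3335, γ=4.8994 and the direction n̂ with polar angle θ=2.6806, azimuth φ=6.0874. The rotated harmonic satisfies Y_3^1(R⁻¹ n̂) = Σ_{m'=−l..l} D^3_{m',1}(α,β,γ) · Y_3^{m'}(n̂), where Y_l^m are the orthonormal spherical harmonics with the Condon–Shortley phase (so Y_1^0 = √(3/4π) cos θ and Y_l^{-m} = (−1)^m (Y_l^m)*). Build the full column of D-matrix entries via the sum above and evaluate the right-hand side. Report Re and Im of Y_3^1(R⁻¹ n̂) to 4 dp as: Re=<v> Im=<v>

Need the full column D^3_{m',1} for m'=−3..3 at α=5.5319, β=1.3335, γ=4.8994.
cos(β/2)=0.785836, sin(β/2)=0.618435
d^3_{-3,1}: single k=4 term ⇒ +0.349854;  D = +0.225576-0.267419i
d^3_{-2,1}: k∈[3..4] ⇒ +0.725952 -0.224804 = +0.501149;  D = +0.497617-0.059389i
d^3_{-1,1}: k∈[2..4] ⇒ +0.875118 -0.722654 +0.055946 = +0.208410;  D = +0.168093+0.123204i
d^3_{0,1}: k∈[1..3] ⇒ +0.642013 -1.192861 +0.246260 = -0.304589;  D = -0.056630-0.299278i
d^3_{1,1}: k∈[0..2] ⇒ +0.235500 -1.166825 +0.541991 = -0.389334;  D = +0.208217-0.328978i
d^3_{2,1}: k∈[0..1] ⇒ -0.586075 +0.725952 = +0.139877;  D = -0.135346+0.035315i
d^3_{3,1}: single k=0 term ⇒ +0.564887;  D = -0.496801-0.268860i
Y_3^{m'}(θ=2.6806,φ=6.0874) and Σ D·Y over m':
  (+0.2256-0.2674i)·(+0.0306+0.0204i)  (+0.4976-0.0594i)·(-0.1674-0.0691i)  (+0.1681+0.1232i)·(+0.4245+0.0842i)  (-0.0566-0.2993i)·(-0.3378+0.0000i)  (+0.2082-0.3290i)·(-0.4245+0.0842i)  (-0.1353+0.0353i)·(-0.1674+0.0691i)  (-0.4968-0.2689i)·(-0.0306+0.0204i)
Y_3^1(R⁻¹ n̂) = -0.014777+0.279542i

Re=-0.0148 Im=0.2795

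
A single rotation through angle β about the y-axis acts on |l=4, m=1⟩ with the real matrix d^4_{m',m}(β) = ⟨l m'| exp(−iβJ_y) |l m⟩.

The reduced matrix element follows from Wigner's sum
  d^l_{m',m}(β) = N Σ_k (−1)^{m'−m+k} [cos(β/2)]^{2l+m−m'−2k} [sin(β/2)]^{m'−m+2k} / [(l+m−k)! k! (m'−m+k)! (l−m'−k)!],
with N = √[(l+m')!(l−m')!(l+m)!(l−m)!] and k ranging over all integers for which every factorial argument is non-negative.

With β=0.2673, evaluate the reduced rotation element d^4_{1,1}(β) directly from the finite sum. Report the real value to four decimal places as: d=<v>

d^4_{1,1}(β=0.2673) via Wigner's sum:
c=cos(0.2673/2)=0.991082, s=sin(0.2673/2)=0.133252; N=√[120·6·120·6]=720.000000
k∈{0,1,2,3} keeps every argument non-negative
  k=0: (−1)^0·720.0000/(720)·0.9911^8·0.1333^0 = +0.930845
  k=1: (−1)^1·720.0000/(48)·0.9911^6·0.1333^2 = -0.252406
  k=2: (−1)^2·720.0000/(24)·0.9911^4·0.1333^4 = +0.009126
  k=3: (−1)^3·720.0000/(72)·0.9911^2·0.1333^6 = -0.000055
d^4_{1,1}(0.2673) = +0.930845 -0.252406 +0.009126 -0.000055 = +0.687509

d=0.6875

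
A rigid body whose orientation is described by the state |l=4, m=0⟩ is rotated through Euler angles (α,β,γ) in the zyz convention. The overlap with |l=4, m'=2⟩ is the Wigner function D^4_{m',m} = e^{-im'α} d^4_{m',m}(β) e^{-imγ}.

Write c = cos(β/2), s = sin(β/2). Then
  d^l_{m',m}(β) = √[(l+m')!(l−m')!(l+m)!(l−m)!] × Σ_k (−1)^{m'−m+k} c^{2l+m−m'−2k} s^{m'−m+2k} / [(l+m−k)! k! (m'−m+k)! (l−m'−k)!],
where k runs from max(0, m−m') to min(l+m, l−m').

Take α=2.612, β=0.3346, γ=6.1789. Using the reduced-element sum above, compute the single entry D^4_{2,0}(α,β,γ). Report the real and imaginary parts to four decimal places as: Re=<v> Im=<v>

Split into d^4_{2,0}(β=0.3346) × two z-phases.
c=cos(0.3346/2)=0.986038, s=sin(0.3346/2)=0.166521; N=√[720·2·24·24]=910.735966
k: max(0,(0)−(2))=0 … min(4+(0),4−(2))=2
  k=0: (−1)^2·910.7360/(96)·0.9860^6·0.1665^2 = +0.241779
  k=1: (−1)^3·910.7360/(36)·0.9860^4·0.1665^4 = -0.018388
  k=2: (−1)^4·910.7360/(96)·0.9860^2·0.1665^6 = +0.000197
d^4_{2,0}(0.3346) = +0.241779 -0.018388 +0.000197 = +0.223588
D = (+0.489583+0.871957i)·(+0.223588)·(+1.000000+0.000000i) = +0.109465+0.194959i

Re=0.1095 Im=0.1950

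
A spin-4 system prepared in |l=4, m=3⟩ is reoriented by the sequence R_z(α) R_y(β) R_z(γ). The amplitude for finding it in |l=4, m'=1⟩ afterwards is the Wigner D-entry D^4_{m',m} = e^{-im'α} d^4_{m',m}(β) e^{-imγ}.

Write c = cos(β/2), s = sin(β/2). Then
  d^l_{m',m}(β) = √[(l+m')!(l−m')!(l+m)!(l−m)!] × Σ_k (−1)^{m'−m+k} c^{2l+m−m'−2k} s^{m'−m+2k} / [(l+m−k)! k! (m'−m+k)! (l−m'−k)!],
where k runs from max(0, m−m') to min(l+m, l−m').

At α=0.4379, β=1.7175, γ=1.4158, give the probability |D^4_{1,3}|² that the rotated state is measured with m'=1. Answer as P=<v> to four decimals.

P=0.1918

D^4_{1,3}(0.4379,1.7175,1.4158) = e^{-i·1·0.4379}·d^4_{1,3}(1.7175)·e^{-i·3·1.4158}. Compute d first:
c=cos(1.7175/2)=0.653384, s=sin(1.7175/2)=0.757026; N=√[120·6·5040·1]=1904.940944
k∈{2,3} keeps every argument non-negative
  k=2: (−1)^0·1904.9409/(240)·0.6534^6·0.7570^2 = +0.353919
  k=3: (−1)^1·1904.9409/(144)·0.6534^4·0.7570^4 = -0.791841
d^4_{1,3}(1.7175) = +0.353919 -0.791841 = -0.437921
|D^4_{1,3}|² = |d^4_{1,3}(β)|² = (-0.437921)² = 0.191775 (the z-rotation phases have unit modulus)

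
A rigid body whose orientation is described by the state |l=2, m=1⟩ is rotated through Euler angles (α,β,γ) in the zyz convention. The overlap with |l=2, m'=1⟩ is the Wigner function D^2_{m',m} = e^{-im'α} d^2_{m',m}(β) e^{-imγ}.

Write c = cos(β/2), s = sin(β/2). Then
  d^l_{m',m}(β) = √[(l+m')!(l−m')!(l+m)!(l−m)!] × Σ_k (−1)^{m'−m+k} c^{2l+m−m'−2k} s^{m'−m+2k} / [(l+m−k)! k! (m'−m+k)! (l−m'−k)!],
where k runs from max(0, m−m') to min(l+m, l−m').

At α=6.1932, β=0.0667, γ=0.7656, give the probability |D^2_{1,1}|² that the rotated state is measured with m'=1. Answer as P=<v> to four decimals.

First d^2_{1,1}(β=0.0667), then the phase factors e^{-i(1)α} and e^{-i(1)γ}:
Half-angle: c=0.999444, s=0.033344. N=√(6·1·6·1)=6.000000
The bounds max(0,m−m')=0 and min(l+m,l−m')=1 give 2 terms
  k=0: (−1)^0·6.0000/(6)·0.9994^4·0.0333^0 = +0.997778
  k=1: (−1)^1·6.0000/(2)·0.9994^2·0.0333^2 = -0.003332
d^2_{1,1}(0.0667) = +0.997778 -0.003332 = +0.994446
|D^2_{1,1}|² = |d^2_{1,1}(β)|² = (+0.994446)² = 0.988923 (the z-rotation phases have unit modulus)

P=0.9889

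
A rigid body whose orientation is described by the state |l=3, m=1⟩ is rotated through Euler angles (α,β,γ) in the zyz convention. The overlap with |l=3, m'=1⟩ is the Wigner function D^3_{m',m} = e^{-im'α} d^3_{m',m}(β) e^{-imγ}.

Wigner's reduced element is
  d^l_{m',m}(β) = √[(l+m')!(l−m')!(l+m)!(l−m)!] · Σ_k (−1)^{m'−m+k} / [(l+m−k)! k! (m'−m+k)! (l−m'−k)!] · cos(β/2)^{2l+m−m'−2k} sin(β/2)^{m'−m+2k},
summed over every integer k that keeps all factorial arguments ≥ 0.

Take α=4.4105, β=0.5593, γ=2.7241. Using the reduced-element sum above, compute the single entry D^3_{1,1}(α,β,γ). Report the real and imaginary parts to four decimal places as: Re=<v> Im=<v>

Re=0.1980 Im=-0.2260

Split into d^3_{1,1}(β=0.5593) × two z-phases.
c=cos(0.5593/2)=0.961152, s=sin(0.5593/2)=0.276019; N=√[24·2·24·2]=48.000000
k: max(0,(1)−(1))=0 … min(3+(1),3−(1))=2
  k=0: (−1)^0·48.0000/(48)·0.9612^6·0.2760^0 = +0.788411
  k=1: (−1)^1·48.0000/(6)·0.9612^4·0.2760^2 = -0.520160
  k=2: (−1)^2·48.0000/(8)·0.9612^2·0.2760^4 = +0.032173
d^3_{1,1}(0.5593) = +0.788411 -0.520160 +0.032173 = +0.300424
D = (-0.297324+0.954777i)·(+0.300424)·(-0.914108-0.405470i) = +0.197955-0.225983i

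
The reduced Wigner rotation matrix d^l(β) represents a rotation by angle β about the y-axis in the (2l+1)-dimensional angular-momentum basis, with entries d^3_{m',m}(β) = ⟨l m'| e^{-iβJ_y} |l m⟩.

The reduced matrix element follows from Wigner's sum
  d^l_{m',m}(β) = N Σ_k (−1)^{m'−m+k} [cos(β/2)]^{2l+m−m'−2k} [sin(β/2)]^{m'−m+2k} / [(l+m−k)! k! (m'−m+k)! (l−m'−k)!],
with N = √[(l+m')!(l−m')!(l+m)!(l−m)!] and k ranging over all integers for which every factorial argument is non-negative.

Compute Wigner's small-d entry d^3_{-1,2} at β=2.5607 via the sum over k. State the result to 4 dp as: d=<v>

d^3_{-1,2}(β=2.5607) via Wigner's sum:
Half-angle: c=0.286380, s=0.958116. N=√(2·24·120·1)=75.894664
The bounds max(0,m−m')=3 and min(l+m,l−m')=4 give 2 terms
  k=3: (−1)^0·75.8947/(12)·0.2864^3·0.9581^3 = +0.130651
  k=4: (−1)^1·75.8947/(24)·0.2864^1·0.9581^5 = -0.731195
d^3_{-1,2}(2.5607) = +0.130651 -0.731195 = -0.600544

d=-0.6005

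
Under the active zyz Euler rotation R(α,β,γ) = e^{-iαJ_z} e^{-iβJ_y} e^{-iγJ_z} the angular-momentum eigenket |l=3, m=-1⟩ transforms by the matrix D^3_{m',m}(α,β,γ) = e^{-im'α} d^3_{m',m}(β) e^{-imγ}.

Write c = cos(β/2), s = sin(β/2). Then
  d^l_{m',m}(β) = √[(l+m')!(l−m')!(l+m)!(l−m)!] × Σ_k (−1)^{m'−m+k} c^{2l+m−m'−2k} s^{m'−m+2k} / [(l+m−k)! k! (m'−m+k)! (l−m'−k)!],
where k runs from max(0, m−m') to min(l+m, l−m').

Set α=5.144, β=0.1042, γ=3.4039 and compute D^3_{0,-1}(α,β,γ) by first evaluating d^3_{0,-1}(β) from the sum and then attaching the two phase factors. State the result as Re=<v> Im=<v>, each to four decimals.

Re=0.1716 Im=0.0461

First d^3_{0,-1}(β=0.1042), then the phase factors e^{-i(0)α} and e^{-i(-1)γ}:
With c≡cos(β/2)=0.998643 and s≡sin(β/2)=0.052076, N=[6·6·2·24]^{1/2}=41.569219
k∈{0,1,2} keeps every argument non-negative
  k=0: (−1)^1·41.5692/(12)·0.9986^5·0.0521^1 = -0.179177
  k=1: (−1)^2·41.5692/(4)·0.9986^3·0.0521^3 = +0.001462
  k=2: (−1)^3·41.5692/(12)·0.9986^1·0.0521^5 = -0.000001
d^3_{0,-1}(0.1042) = -0.179177 +0.001462 -0.000001 = -0.177717
D = (+1.000000+0.000000i)·(-0.177717)·(-0.965794-0.259310i) = +0.171638+0.046084i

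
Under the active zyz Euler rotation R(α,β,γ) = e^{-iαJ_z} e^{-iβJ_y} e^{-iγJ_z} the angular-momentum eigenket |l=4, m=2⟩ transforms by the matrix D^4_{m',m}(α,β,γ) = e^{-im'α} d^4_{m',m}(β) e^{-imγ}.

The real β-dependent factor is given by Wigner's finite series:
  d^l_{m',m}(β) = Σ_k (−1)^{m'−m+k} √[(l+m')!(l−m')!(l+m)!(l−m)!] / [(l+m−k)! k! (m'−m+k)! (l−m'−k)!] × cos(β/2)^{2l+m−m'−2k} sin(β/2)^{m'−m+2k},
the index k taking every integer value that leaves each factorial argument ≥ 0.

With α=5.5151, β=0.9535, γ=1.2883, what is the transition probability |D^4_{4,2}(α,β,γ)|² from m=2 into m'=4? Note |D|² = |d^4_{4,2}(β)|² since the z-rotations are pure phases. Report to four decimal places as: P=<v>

First d^4_{4,2}(β=0.9535), then the phase factors e^{-i(4)α} and e^{-i(2)γ}:
c=cos(0.9535/2)=0.888491, s=sin(0.9535/2)=0.458894; N=√[40320·1·720·2]=7619.763776
k: max(0,(2)−(4))=0 … min(4+(2),4−(4))=0
  k=0: (−1)^2·7619.7638/(1440)·0.8885^6·0.4589^2 = +0.548179
d^4_{4,2}(0.9535) = +0.548179
|D^4_{4,2}|² = |d^4_{4,2}(β)|² = (+0.548179)² = 0.300500 (the z-rotation phases have unit modulus)

P=0.3005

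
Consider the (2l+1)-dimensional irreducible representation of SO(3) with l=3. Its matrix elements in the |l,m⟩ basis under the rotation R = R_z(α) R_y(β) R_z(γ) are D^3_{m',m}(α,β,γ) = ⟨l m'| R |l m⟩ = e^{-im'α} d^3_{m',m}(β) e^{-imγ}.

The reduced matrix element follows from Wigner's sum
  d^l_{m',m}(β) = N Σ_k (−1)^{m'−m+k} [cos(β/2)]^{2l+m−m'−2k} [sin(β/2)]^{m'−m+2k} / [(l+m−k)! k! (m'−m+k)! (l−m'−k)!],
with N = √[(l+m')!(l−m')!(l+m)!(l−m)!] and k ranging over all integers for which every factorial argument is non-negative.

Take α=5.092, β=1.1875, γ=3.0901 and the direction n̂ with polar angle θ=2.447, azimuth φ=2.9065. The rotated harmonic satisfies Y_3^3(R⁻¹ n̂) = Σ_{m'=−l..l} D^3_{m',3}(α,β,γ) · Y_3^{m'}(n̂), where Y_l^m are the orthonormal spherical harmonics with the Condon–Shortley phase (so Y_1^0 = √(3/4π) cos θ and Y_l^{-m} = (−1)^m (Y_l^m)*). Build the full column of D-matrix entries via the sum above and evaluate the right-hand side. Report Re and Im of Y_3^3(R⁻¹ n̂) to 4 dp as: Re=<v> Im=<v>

Re=-0.0920 Im=-0.1726

Need the full column D^3_{m',3} for m'=−3..3 at α=5.092, β=1.1875, γ=3.0901.
cos(β/2)=0.828848, sin(β/2)=0.559473
d^3_{-3,3}: single k=6 term ⇒ +0.030667;  D = +0.029494-0.008401i
d^3_{-2,3}: single k=5 term ⇒ +0.111288;  D = +0.067977+0.088114i
d^3_{-1,3}: single k=4 term ⇒ +0.260683;  D = -0.132703+0.224378i
d^3_{0,3}: single k=3 term ⇒ +0.445942;  D = -0.440631-0.068615i
d^3_{1,3}: single k=2 term ⇒ +0.572143;  D = -0.127723-0.557705i
d^3_{2,3}: single k=1 term ⇒ +0.536081;  D = +0.441006-0.304790i
d^3_{3,3}: single k=0 term ⇒ +0.324228;  D = +0.270055+0.179428i
Y_3^{m'}(θ=2.447,φ=2.9065) and Σ D·Y over m':
  (+0.0295-0.0084i)·(-0.0833-0.0709i)  (+0.0680+0.0881i)·(-0.2868-0.1457i)  (-0.1327+0.2244i)·(-0.3926-0.0940i)  (-0.4406-0.0686i)·(+0.0139+0.0000i)  (-0.1277-0.5577i)·(+0.3926-0.0940i)  (+0.4410-0.3048i)·(-0.2868+0.1457i)  (+0.2701+0.1794i)·(+0.0833-0.0709i)
Y_3^3(R⁻¹ n̂) = -0.092046-0.172593i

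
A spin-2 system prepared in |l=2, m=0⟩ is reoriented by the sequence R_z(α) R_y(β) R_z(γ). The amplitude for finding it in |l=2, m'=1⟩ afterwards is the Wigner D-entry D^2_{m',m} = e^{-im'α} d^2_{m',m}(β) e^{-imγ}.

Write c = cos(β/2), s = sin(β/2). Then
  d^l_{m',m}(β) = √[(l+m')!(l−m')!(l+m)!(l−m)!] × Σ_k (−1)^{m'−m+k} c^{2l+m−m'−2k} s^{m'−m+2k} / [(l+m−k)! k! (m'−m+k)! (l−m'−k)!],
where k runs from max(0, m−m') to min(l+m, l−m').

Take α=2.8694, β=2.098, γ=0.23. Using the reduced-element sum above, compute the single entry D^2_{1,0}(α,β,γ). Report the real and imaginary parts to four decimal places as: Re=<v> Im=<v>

Re=-0.5129 Im=-0.1432

Split into d^2_{1,0}(β=2.098) × two z-phases.
c=cos(2.098/2)=0.498438, s=sin(2.098/2)=0.866925; N=√[6·1·2·2]=4.898979
k∈{0,1} keeps every argument non-negative
  k=0: (−1)^1·4.8990/(2)·0.4984^3·0.8669^1 = -0.262961
  k=1: (−1)^2·4.8990/(2)·0.4984^1·0.8669^3 = +0.795485
d^2_{1,0}(2.098) = -0.262961 +0.795485 = +0.532524
Phases: e^{-i·(1)·2.8694}=-0.963184-0.268844i, e^{-i·(0)·0.23}=+1.000000+0.000000i ⇒ D=-0.512918-0.143166i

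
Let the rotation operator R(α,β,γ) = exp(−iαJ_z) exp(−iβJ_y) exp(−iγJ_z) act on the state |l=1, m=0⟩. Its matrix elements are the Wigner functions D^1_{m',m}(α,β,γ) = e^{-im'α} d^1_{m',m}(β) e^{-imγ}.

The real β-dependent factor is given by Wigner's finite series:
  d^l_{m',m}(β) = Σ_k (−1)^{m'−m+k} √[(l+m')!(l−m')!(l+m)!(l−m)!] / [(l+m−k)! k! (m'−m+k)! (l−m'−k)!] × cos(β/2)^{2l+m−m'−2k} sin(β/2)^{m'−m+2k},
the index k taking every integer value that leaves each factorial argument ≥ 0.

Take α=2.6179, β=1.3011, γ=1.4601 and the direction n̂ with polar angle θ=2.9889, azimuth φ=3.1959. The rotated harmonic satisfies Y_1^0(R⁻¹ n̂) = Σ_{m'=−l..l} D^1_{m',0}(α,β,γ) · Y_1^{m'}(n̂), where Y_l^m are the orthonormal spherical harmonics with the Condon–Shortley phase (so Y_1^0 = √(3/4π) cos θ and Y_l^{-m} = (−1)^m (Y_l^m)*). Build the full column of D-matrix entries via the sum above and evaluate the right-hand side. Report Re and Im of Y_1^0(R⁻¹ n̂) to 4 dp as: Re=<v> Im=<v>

Need the full column D^1_{m',0} for m'=−1..1 at α=2.6179, β=1.3011, γ=1.4601.
cos(β/2)=0.795751, sin(β/2)=0.605624
d^1_{-1,0}: single k=1 term ⇒ +0.681546;  D = -0.590204+0.340828i
d^1_{0,0}: k∈[0..1] ⇒ +0.633219 -0.366781 = +0.266439;  D = +0.266439+0.000000i
d^1_{1,0}: single k=0 term ⇒ -0.681546;  D = +0.590204+0.340828i
Y_1^{m'}(θ=2.9889,φ=3.1959) and Σ D·Y over m':
  (-0.5902+0.3408i)·(-0.0525+0.0029i)  (+0.2664+0.0000i)·(-0.4829+0.0000i)  (+0.5902+0.3408i)·(+0.0525+0.0029i)
Y_1^0(R⁻¹ n̂) = -0.068674+0.000000i

Re=-0.0687 Im=0.0000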